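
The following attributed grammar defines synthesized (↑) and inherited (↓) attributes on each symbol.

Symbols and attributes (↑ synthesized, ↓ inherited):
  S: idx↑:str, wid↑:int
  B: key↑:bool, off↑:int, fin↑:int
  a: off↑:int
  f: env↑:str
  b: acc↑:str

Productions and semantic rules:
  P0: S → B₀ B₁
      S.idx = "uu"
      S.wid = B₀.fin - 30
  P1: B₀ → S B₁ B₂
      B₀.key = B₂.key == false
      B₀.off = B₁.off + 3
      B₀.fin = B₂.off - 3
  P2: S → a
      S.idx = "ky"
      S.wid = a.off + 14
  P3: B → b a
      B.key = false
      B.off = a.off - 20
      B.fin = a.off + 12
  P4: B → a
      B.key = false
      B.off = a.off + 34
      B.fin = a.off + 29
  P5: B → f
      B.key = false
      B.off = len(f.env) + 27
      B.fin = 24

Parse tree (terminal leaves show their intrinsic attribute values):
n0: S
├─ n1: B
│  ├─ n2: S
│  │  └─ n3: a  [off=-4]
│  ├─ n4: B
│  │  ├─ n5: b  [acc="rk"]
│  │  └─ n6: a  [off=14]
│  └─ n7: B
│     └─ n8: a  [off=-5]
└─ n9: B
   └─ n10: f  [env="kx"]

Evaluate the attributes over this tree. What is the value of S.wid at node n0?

1. n3.off = -4  [terminal]
2. n2.idx = "ky"  ["ky"]
3. n2.wid = 10  [a.off + 14]
4. n5.acc = "rk"  [terminal]
5. n6.off = 14  [terminal]
6. n4.key = false  [false]
7. n4.off = -6  [a.off - 20]
8. n4.fin = 26  [a.off + 12]
9. n8.off = -5  [terminal]
10. n7.key = false  [false]
11. n7.off = 29  [a.off + 34]
12. n7.fin = 24  [a.off + 29]
13. n1.key = true  [B₂.key == false]
14. n1.off = -3  [B₁.off + 3]
15. n1.fin = 26  [B₂.off - 3]
16. n10.env = "kx"  [terminal]
17. n9.key = false  [false]
18. n9.off = 29  [len(f.env) + 27]
19. n9.fin = 24  [24]
20. n0.idx = "uu"  ["uu"]
21. n0.wid = -4  [B₀.fin - 30]

-4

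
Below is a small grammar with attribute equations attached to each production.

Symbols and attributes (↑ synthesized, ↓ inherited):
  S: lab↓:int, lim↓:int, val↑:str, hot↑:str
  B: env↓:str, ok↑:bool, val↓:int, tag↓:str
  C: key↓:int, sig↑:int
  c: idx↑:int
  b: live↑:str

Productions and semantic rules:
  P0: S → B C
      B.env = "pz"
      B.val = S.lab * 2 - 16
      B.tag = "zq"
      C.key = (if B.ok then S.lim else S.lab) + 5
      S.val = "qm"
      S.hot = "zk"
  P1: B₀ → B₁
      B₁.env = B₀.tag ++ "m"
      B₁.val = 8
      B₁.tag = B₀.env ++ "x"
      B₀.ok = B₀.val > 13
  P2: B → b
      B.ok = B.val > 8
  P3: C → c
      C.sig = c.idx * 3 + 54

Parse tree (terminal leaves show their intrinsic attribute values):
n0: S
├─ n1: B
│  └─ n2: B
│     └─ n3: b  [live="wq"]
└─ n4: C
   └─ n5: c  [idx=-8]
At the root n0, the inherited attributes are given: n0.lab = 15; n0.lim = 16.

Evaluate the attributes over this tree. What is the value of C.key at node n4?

1. n0.lab = 15  [given at root]
2. n0.lim = 16  [given at root]
3. n1.env = "pz"  ["pz"]
4. n1.val = 14  [S.lab * 2 - 16]
5. n1.tag = "zq"  ["zq"]
6. n2.env = "zqm"  [B₀.tag ++ "m"]
7. n2.val = 8  [8]
8. n2.tag = "pzx"  [B₀.env ++ "x"]
9. n3.live = "wq"  [terminal]
10. n2.ok = false  [B.val > 8]
11. n1.ok = true  [B₀.val > 13]
12. n4.key = 21  [(if B.ok then S.lim else S.lab) + 5]
13. n5.idx = -8  [terminal]
14. n4.sig = 30  [c.idx * 3 + 54]
15. n0.val = "qm"  ["qm"]
16. n0.hot = "zk"  ["zk"]

21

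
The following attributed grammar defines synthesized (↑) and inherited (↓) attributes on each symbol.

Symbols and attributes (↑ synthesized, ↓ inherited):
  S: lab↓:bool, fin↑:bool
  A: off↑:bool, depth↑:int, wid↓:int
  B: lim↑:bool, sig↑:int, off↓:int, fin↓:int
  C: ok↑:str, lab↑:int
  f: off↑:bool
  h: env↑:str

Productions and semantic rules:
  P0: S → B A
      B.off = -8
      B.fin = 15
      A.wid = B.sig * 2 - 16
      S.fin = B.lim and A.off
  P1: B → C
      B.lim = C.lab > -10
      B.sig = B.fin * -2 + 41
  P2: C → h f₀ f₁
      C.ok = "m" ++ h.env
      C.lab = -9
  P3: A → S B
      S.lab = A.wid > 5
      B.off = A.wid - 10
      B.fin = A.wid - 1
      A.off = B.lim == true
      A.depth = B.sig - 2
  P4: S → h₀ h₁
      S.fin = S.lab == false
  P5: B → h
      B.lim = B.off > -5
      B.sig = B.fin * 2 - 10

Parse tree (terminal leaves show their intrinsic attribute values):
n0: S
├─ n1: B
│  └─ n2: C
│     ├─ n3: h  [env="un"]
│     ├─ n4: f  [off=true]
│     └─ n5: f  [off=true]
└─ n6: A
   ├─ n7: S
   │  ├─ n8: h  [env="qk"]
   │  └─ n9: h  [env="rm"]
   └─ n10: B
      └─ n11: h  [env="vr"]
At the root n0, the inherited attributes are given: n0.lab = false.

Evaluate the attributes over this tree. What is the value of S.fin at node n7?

1. n0.lab = false  [given at root]
2. n1.off = -8  [-8]
3. n1.fin = 15  [15]
4. n3.env = "un"  [terminal]
5. n4.off = true  [terminal]
6. n5.off = true  [terminal]
7. n2.ok = "mun"  ["m" ++ h.env]
8. n2.lab = -9  [-9]
9. n1.lim = true  [C.lab > -10]
10. n1.sig = 11  [B.fin * -2 + 41]
11. n6.wid = 6  [B.sig * 2 - 16]
12. n7.lab = true  [A.wid > 5]
13. n8.env = "qk"  [terminal]
14. n9.env = "rm"  [terminal]
15. n7.fin = false  [S.lab == false]
16. n10.off = -4  [A.wid - 10]
17. n10.fin = 5  [A.wid - 1]
18. n11.env = "vr"  [terminal]
19. n10.lim = true  [B.off > -5]
20. n10.sig = 0  [B.fin * 2 - 10]
21. n6.off = true  [B.lim == true]
22. n6.depth = -2  [B.sig - 2]
23. n0.fin = true  [B.lim and A.off]

false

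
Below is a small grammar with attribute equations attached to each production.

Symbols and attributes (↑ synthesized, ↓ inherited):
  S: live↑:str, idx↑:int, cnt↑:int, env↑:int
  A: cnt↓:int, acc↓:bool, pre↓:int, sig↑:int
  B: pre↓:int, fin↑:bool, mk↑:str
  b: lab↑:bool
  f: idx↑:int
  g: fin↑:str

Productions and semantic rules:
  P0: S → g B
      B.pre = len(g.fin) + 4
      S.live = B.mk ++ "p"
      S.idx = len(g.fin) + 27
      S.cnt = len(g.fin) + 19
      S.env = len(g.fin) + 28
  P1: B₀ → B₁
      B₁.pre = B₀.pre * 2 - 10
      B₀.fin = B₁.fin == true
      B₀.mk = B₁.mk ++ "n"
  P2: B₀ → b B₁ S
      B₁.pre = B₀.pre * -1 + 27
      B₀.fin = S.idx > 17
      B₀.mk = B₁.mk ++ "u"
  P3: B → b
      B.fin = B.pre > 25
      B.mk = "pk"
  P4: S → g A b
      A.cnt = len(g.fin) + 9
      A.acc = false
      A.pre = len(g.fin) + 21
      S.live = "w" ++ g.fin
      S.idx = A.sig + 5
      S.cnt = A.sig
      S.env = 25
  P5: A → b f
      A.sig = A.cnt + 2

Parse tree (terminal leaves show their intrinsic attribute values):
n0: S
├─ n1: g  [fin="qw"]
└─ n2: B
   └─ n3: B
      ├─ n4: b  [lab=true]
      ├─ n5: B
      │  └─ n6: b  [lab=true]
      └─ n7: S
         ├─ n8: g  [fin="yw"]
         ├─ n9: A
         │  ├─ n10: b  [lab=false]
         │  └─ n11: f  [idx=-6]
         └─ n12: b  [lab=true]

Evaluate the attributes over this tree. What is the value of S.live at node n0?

1. n1.fin = "qw"  [terminal]
2. n2.pre = 6  [len(g.fin) + 4]
3. n3.pre = 2  [B₀.pre * 2 - 10]
4. n4.lab = true  [terminal]
5. n5.pre = 25  [B₀.pre * -1 + 27]
6. n6.lab = true  [terminal]
7. n5.fin = false  [B.pre > 25]
8. n5.mk = "pk"  ["pk"]
9. n8.fin = "yw"  [terminal]
10. n9.cnt = 11  [len(g.fin) + 9]
11. n9.acc = false  [false]
12. n9.pre = 23  [len(g.fin) + 21]
13. n10.lab = false  [terminal]
14. n11.idx = -6  [terminal]
15. n9.sig = 13  [A.cnt + 2]
16. n12.lab = true  [terminal]
17. n7.live = "wyw"  ["w" ++ g.fin]
18. n7.idx = 18  [A.sig + 5]
19. n7.cnt = 13  [A.sig]
20. n7.env = 25  [25]
21. n3.fin = true  [S.idx > 17]
22. n3.mk = "pku"  [B₁.mk ++ "u"]
23. n2.fin = true  [B₁.fin == true]
24. n2.mk = "pkun"  [B₁.mk ++ "n"]
25. n0.live = "pkunp"  [B.mk ++ "p"]
26. n0.idx = 29  [len(g.fin) + 27]
27. n0.cnt = 21  [len(g.fin) + 19]
28. n0.env = 30  [len(g.fin) + 28]

"pkunp"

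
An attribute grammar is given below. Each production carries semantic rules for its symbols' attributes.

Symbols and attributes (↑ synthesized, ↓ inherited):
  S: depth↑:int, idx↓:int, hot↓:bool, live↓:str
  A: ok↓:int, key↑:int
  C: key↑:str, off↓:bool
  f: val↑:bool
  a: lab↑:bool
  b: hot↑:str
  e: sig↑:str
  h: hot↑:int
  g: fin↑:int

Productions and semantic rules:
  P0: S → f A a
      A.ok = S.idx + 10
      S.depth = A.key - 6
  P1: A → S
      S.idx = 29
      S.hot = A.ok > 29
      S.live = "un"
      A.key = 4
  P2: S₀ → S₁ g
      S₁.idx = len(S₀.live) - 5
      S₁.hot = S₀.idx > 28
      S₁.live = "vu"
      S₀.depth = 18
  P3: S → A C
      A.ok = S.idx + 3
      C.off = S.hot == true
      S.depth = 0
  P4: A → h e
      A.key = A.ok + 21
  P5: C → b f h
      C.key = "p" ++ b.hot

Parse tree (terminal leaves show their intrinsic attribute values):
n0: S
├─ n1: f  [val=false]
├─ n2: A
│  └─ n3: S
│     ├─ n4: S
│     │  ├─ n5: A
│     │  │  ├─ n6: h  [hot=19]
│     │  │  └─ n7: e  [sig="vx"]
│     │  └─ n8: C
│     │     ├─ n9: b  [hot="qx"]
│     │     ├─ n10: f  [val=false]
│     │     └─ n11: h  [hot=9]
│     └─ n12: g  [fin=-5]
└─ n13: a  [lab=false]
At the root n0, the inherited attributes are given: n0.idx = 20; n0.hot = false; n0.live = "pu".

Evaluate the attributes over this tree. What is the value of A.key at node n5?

21

1. n0.idx = 20  [given at root]
2. n0.hot = false  [given at root]
3. n0.live = "pu"  [given at root]
4. n1.val = false  [terminal]
5. n2.ok = 30  [S.idx + 10]
6. n3.idx = 29  [29]
7. n3.hot = true  [A.ok > 29]
8. n3.live = "un"  ["un"]
9. n4.idx = -3  [len(S₀.live) - 5]
10. n4.hot = true  [S₀.idx > 28]
11. n4.live = "vu"  ["vu"]
12. n5.ok = 0  [S.idx + 3]
13. n6.hot = 19  [terminal]
14. n7.sig = "vx"  [terminal]
15. n5.key = 21  [A.ok + 21]
16. n8.off = true  [S.hot == true]
17. n9.hot = "qx"  [terminal]
18. n10.val = false  [terminal]
19. n11.hot = 9  [terminal]
20. n8.key = "pqx"  ["p" ++ b.hot]
21. n4.depth = 0  [0]
22. n12.fin = -5  [terminal]
23. n3.depth = 18  [18]
24. n2.key = 4  [4]
25. n13.lab = false  [terminal]
26. n0.depth = -2  [A.key - 6]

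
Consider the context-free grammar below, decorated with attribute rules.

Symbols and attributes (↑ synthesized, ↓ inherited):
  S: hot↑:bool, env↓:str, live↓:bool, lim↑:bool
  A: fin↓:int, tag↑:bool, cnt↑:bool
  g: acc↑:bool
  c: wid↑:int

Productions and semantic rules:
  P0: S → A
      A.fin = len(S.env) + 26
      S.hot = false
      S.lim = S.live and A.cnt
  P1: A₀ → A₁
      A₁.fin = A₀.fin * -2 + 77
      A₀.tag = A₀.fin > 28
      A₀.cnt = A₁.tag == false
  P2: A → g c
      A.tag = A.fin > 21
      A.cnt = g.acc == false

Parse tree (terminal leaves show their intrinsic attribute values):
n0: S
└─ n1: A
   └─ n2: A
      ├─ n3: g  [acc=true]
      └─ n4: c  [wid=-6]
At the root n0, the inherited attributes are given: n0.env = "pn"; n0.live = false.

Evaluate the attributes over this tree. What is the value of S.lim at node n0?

false

1. n0.env = "pn"  [given at root]
2. n0.live = false  [given at root]
3. n1.fin = 28  [len(S.env) + 26]
4. n2.fin = 21  [A₀.fin * -2 + 77]
5. n3.acc = true  [terminal]
6. n4.wid = -6  [terminal]
7. n2.tag = false  [A.fin > 21]
8. n2.cnt = false  [g.acc == false]
9. n1.tag = false  [A₀.fin > 28]
10. n1.cnt = true  [A₁.tag == false]
11. n0.hot = false  [false]
12. n0.lim = false  [S.live and A.cnt]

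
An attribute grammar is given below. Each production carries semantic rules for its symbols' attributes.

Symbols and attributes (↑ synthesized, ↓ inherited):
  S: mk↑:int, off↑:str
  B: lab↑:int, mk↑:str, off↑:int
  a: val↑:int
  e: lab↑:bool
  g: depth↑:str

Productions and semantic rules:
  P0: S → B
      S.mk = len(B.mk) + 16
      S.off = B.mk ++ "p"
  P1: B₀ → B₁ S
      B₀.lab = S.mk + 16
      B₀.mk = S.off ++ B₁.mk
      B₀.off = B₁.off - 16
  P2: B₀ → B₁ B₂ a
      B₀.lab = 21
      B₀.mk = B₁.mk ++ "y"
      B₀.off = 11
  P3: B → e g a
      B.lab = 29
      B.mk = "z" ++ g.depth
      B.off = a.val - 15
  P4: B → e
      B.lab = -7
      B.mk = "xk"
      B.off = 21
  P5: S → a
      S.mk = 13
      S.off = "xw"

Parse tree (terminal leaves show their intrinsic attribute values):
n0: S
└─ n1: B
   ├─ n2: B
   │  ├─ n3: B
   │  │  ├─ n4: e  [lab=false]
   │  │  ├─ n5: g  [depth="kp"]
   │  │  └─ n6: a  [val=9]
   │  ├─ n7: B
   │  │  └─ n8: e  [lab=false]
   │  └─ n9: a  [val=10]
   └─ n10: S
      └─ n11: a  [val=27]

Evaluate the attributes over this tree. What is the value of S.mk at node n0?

22

1. n4.lab = false  [terminal]
2. n5.depth = "kp"  [terminal]
3. n6.val = 9  [terminal]
4. n3.lab = 29  [29]
5. n3.mk = "zkp"  ["z" ++ g.depth]
6. n3.off = -6  [a.val - 15]
7. n8.lab = false  [terminal]
8. n7.lab = -7  [-7]
9. n7.mk = "xk"  ["xk"]
10. n7.off = 21  [21]
11. n9.val = 10  [terminal]
12. n2.lab = 21  [21]
13. n2.mk = "zkpy"  [B₁.mk ++ "y"]
14. n2.off = 11  [11]
15. n11.val = 27  [terminal]
16. n10.mk = 13  [13]
17. n10.off = "xw"  ["xw"]
18. n1.lab = 29  [S.mk + 16]
19. n1.mk = "xwzkpy"  [S.off ++ B₁.mk]
20. n1.off = -5  [B₁.off - 16]
21. n0.mk = 22  [len(B.mk) + 16]
22. n0.off = "xwzkpyp"  [B.mk ++ "p"]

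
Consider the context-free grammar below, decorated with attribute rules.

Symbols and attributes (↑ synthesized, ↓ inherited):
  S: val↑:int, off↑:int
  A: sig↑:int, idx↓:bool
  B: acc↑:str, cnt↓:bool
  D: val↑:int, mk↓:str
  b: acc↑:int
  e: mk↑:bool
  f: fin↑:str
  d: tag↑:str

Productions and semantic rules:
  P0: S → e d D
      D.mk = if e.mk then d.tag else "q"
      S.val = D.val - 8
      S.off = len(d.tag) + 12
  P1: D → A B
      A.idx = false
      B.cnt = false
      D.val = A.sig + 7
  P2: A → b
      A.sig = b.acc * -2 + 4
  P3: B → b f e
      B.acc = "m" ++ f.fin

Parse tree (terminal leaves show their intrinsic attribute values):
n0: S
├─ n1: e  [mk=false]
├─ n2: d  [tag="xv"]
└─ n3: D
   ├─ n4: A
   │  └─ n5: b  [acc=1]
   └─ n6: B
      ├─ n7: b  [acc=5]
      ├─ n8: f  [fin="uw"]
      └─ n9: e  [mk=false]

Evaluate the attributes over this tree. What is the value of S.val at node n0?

1. n1.mk = false  [terminal]
2. n2.tag = "xv"  [terminal]
3. n3.mk = "q"  [if e.mk then d.tag else "q"]
4. n4.idx = false  [false]
5. n5.acc = 1  [terminal]
6. n4.sig = 2  [b.acc * -2 + 4]
7. n6.cnt = false  [false]
8. n7.acc = 5  [terminal]
9. n8.fin = "uw"  [terminal]
10. n9.mk = false  [terminal]
11. n6.acc = "muw"  ["m" ++ f.fin]
12. n3.val = 9  [A.sig + 7]
13. n0.val = 1  [D.val - 8]
14. n0.off = 14  [len(d.tag) + 12]

1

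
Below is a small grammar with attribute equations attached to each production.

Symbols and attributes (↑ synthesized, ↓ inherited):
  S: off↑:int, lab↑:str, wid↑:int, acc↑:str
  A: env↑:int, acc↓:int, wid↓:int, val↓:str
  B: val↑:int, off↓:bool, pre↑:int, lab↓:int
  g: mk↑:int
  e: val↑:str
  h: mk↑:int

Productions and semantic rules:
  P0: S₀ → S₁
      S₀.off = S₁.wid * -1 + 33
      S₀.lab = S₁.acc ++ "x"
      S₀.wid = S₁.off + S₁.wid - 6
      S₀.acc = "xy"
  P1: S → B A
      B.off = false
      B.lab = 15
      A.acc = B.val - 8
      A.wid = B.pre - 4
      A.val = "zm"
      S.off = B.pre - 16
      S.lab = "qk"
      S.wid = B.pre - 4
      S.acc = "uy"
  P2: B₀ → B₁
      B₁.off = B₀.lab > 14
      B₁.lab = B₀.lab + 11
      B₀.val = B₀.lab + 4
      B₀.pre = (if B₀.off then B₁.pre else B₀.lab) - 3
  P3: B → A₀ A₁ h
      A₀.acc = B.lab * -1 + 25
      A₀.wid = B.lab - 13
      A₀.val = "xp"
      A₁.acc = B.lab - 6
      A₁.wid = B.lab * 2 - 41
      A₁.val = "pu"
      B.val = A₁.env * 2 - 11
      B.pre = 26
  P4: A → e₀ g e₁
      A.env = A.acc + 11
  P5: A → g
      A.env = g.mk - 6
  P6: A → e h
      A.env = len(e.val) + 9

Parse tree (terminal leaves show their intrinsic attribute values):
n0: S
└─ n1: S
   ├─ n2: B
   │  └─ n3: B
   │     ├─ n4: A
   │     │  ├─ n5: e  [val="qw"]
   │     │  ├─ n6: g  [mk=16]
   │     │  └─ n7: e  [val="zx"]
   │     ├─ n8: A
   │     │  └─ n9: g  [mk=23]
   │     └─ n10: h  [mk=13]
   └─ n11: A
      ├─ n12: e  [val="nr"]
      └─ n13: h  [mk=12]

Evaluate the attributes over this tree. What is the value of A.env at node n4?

10

1. n2.off = false  [false]
2. n2.lab = 15  [15]
3. n3.off = true  [B₀.lab > 14]
4. n3.lab = 26  [B₀.lab + 11]
5. n4.acc = -1  [B.lab * -1 + 25]
6. n4.wid = 13  [B.lab - 13]
7. n4.val = "xp"  ["xp"]
8. n5.val = "qw"  [terminal]
9. n6.mk = 16  [terminal]
10. n7.val = "zx"  [terminal]
11. n4.env = 10  [A.acc + 11]
12. n8.acc = 20  [B.lab - 6]
13. n8.wid = 11  [B.lab * 2 - 41]
14. n8.val = "pu"  ["pu"]
15. n9.mk = 23  [terminal]
16. n8.env = 17  [g.mk - 6]
17. n10.mk = 13  [terminal]
18. n3.val = 23  [A₁.env * 2 - 11]
19. n3.pre = 26  [26]
20. n2.val = 19  [B₀.lab + 4]
21. n2.pre = 12  [(if B₀.off then B₁.pre else B₀.lab) - 3]
22. n11.acc = 11  [B.val - 8]
23. n11.wid = 8  [B.pre - 4]
24. n11.val = "zm"  ["zm"]
25. n12.val = "nr"  [terminal]
26. n13.mk = 12  [terminal]
27. n11.env = 11  [len(e.val) + 9]
28. n1.off = -4  [B.pre - 16]
29. n1.lab = "qk"  ["qk"]
30. n1.wid = 8  [B.pre - 4]
31. n1.acc = "uy"  ["uy"]
32. n0.off = 25  [S₁.wid * -1 + 33]
33. n0.lab = "uyx"  [S₁.acc ++ "x"]
34. n0.wid = -2  [S₁.off + S₁.wid - 6]
35. n0.acc = "xy"  ["xy"]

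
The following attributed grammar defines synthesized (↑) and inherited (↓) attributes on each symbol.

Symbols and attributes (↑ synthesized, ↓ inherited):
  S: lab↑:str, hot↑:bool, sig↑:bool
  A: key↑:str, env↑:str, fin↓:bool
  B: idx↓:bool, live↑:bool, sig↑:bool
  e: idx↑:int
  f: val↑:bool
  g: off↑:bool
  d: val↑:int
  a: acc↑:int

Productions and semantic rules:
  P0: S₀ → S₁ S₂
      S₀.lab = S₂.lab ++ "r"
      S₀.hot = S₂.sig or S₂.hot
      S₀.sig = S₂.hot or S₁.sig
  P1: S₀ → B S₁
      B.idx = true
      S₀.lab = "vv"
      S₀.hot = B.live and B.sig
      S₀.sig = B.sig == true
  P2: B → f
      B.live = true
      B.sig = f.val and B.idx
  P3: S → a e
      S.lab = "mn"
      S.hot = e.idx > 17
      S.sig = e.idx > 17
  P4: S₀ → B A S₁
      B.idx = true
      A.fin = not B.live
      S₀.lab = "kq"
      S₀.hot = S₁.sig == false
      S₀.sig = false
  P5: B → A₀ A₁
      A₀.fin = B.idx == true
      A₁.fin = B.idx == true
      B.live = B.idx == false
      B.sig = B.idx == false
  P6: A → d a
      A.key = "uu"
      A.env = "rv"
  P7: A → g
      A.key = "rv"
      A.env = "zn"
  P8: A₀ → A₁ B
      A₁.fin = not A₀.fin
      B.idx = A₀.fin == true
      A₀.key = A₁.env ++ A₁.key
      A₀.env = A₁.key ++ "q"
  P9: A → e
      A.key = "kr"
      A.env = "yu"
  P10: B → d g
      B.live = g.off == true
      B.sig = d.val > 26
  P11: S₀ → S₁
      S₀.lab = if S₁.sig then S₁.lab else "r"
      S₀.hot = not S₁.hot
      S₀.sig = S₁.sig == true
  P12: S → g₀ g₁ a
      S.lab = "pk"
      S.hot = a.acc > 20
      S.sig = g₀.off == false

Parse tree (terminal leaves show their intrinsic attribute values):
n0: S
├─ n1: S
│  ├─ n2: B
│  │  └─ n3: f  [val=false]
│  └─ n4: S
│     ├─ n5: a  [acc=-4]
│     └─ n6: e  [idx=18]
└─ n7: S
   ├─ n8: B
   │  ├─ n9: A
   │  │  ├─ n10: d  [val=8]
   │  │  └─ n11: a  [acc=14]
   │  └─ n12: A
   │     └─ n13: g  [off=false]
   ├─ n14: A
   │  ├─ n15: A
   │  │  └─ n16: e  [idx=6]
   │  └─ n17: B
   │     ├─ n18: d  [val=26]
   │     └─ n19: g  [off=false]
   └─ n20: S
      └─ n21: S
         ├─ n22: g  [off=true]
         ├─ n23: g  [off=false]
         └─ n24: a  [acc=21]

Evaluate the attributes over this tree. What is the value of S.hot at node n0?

1. n2.idx = true  [true]
2. n3.val = false  [terminal]
3. n2.live = true  [true]
4. n2.sig = false  [f.val and B.idx]
5. n5.acc = -4  [terminal]
6. n6.idx = 18  [terminal]
7. n4.lab = "mn"  ["mn"]
8. n4.hot = true  [e.idx > 17]
9. n4.sig = true  [e.idx > 17]
10. n1.lab = "vv"  ["vv"]
11. n1.hot = false  [B.live and B.sig]
12. n1.sig = false  [B.sig == true]
13. n8.idx = true  [true]
14. n9.fin = true  [B.idx == true]
15. n10.val = 8  [terminal]
16. n11.acc = 14  [terminal]
17. n9.key = "uu"  ["uu"]
18. n9.env = "rv"  ["rv"]
19. n12.fin = true  [B.idx == true]
20. n13.off = false  [terminal]
21. n12.key = "rv"  ["rv"]
22. n12.env = "zn"  ["zn"]
23. n8.live = false  [B.idx == false]
24. n8.sig = false  [B.idx == false]
25. n14.fin = true  [not B.live]
26. n15.fin = false  [not A₀.fin]
27. n16.idx = 6  [terminal]
28. n15.key = "kr"  ["kr"]
29. n15.env = "yu"  ["yu"]
30. n17.idx = true  [A₀.fin == true]
31. n18.val = 26  [terminal]
32. n19.off = false  [terminal]
33. n17.live = false  [g.off == true]
34. n17.sig = false  [d.val > 26]
35. n14.key = "yukr"  [A₁.env ++ A₁.key]
36. n14.env = "krq"  [A₁.key ++ "q"]
37. n22.off = true  [terminal]
38. n23.off = false  [terminal]
39. n24.acc = 21  [terminal]
40. n21.lab = "pk"  ["pk"]
41. n21.hot = true  [a.acc > 20]
42. n21.sig = false  [g₀.off == false]
43. n20.lab = "r"  [if S₁.sig then S₁.lab else "r"]
44. n20.hot = false  [not S₁.hot]
45. n20.sig = false  [S₁.sig == true]
46. n7.lab = "kq"  ["kq"]
47. n7.hot = true  [S₁.sig == false]
48. n7.sig = false  [false]
49. n0.lab = "kqr"  [S₂.lab ++ "r"]
50. n0.hot = true  [S₂.sig or S₂.hot]
51. n0.sig = true  [S₂.hot or S₁.sig]

true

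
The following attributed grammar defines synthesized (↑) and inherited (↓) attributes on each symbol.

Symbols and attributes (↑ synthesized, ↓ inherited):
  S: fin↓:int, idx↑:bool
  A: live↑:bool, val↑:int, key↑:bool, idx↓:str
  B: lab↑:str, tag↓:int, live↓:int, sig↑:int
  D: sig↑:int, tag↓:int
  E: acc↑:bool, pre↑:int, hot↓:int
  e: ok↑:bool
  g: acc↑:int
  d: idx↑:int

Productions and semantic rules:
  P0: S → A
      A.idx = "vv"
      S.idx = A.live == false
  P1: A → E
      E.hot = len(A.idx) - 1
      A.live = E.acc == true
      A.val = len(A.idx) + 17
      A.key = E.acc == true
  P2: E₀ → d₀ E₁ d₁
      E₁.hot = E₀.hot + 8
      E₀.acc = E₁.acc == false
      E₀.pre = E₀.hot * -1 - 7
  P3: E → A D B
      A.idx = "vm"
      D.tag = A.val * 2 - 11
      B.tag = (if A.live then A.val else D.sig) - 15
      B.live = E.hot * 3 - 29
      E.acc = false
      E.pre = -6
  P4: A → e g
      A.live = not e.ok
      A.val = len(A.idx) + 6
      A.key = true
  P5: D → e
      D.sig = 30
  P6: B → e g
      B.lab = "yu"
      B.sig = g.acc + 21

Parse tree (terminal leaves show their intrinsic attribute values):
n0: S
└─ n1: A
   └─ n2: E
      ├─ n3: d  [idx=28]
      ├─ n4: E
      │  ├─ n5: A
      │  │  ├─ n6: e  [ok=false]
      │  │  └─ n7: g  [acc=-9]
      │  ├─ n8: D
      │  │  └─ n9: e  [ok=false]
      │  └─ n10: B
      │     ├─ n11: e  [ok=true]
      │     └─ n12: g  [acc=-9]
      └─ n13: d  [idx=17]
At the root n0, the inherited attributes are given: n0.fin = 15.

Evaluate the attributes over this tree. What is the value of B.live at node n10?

-2

1. n0.fin = 15  [given at root]
2. n1.idx = "vv"  ["vv"]
3. n2.hot = 1  [len(A.idx) - 1]
4. n3.idx = 28  [terminal]
5. n4.hot = 9  [E₀.hot + 8]
6. n5.idx = "vm"  ["vm"]
7. n6.ok = false  [terminal]
8. n7.acc = -9  [terminal]
9. n5.live = true  [not e.ok]
10. n5.val = 8  [len(A.idx) + 6]
11. n5.key = true  [true]
12. n8.tag = 5  [A.val * 2 - 11]
13. n9.ok = false  [terminal]
14. n8.sig = 30  [30]
15. n10.tag = -7  [(if A.live then A.val else D.sig) - 15]
16. n10.live = -2  [E.hot * 3 - 29]
17. n11.ok = true  [terminal]
18. n12.acc = -9  [terminal]
19. n10.lab = "yu"  ["yu"]
20. n10.sig = 12  [g.acc + 21]
21. n4.acc = false  [false]
22. n4.pre = -6  [-6]
23. n13.idx = 17  [terminal]
24. n2.acc = true  [E₁.acc == false]
25. n2.pre = -8  [E₀.hot * -1 - 7]
26. n1.live = true  [E.acc == true]
27. n1.val = 19  [len(A.idx) + 17]
28. n1.key = true  [E.acc == true]
29. n0.idx = false  [A.live == false]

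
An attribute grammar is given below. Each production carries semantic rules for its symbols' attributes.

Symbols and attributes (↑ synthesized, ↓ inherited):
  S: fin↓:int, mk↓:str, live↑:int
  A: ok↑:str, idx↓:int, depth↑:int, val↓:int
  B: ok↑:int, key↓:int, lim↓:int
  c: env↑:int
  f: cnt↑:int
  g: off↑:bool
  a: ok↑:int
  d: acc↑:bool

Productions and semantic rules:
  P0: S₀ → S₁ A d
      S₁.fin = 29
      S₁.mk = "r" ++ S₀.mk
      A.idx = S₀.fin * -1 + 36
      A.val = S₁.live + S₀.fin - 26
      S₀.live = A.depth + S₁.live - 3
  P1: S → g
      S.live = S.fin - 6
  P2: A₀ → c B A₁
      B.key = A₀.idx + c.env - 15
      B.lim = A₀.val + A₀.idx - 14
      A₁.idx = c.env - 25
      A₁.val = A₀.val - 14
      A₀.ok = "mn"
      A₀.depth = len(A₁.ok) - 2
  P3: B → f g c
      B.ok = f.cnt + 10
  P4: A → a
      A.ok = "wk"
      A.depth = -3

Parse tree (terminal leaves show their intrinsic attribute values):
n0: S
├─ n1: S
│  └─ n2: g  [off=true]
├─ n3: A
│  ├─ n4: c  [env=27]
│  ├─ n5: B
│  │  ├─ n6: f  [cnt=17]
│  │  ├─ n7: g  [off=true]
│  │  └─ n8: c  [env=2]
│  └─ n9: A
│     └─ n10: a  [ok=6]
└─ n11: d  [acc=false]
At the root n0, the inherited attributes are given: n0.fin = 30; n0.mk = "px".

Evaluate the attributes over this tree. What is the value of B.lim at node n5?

1. n0.fin = 30  [given at root]
2. n0.mk = "px"  [given at root]
3. n1.fin = 29  [29]
4. n1.mk = "rpx"  ["r" ++ S₀.mk]
5. n2.off = true  [terminal]
6. n1.live = 23  [S.fin - 6]
7. n3.idx = 6  [S₀.fin * -1 + 36]
8. n3.val = 27  [S₁.live + S₀.fin - 26]
9. n4.env = 27  [terminal]
10. n5.key = 18  [A₀.idx + c.env - 15]
11. n5.lim = 19  [A₀.val + A₀.idx - 14]
12. n6.cnt = 17  [terminal]
13. n7.off = true  [terminal]
14. n8.env = 2  [terminal]
15. n5.ok = 27  [f.cnt + 10]
16. n9.idx = 2  [c.env - 25]
17. n9.val = 13  [A₀.val - 14]
18. n10.ok = 6  [terminal]
19. n9.ok = "wk"  ["wk"]
20. n9.depth = -3  [-3]
21. n3.ok = "mn"  ["mn"]
22. n3.depth = 0  [len(A₁.ok) - 2]
23. n11.acc = false  [terminal]
24. n0.live = 20  [A.depth + S₁.live - 3]

19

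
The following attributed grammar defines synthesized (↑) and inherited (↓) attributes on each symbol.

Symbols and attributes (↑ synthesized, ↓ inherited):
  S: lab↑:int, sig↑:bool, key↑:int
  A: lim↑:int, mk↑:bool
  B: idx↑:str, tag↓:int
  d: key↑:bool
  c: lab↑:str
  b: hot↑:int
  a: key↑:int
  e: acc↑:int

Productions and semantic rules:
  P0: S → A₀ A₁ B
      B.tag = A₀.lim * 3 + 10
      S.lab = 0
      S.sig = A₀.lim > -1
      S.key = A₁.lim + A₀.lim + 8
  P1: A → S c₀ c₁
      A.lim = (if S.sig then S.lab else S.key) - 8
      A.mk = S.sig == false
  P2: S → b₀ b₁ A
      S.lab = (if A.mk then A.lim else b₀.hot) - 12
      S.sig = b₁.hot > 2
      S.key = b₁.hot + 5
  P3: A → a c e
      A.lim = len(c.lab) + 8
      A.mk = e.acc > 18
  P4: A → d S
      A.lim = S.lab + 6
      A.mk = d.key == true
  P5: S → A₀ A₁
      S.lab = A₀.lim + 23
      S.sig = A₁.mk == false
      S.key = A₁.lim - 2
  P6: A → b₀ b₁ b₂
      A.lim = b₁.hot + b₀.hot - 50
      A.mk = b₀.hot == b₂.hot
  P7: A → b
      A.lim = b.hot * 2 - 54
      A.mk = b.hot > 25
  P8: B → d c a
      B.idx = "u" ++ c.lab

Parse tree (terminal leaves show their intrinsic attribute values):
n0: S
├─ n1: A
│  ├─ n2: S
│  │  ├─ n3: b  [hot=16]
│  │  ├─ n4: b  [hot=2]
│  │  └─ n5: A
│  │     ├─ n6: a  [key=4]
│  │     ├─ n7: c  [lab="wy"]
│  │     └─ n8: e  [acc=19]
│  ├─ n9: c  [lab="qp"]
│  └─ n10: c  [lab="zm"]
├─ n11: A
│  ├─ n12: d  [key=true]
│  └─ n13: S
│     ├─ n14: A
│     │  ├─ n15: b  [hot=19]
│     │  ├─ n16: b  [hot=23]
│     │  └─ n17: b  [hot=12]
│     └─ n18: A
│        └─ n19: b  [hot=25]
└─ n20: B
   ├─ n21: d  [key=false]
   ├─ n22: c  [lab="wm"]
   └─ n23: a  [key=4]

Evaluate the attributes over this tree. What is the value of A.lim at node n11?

21

1. n3.hot = 16  [terminal]
2. n4.hot = 2  [terminal]
3. n6.key = 4  [terminal]
4. n7.lab = "wy"  [terminal]
5. n8.acc = 19  [terminal]
6. n5.lim = 10  [len(c.lab) + 8]
7. n5.mk = true  [e.acc > 18]
8. n2.lab = -2  [(if A.mk then A.lim else b₀.hot) - 12]
9. n2.sig = false  [b₁.hot > 2]
10. n2.key = 7  [b₁.hot + 5]
11. n9.lab = "qp"  [terminal]
12. n10.lab = "zm"  [terminal]
13. n1.lim = -1  [(if S.sig then S.lab else S.key) - 8]
14. n1.mk = true  [S.sig == false]
15. n12.key = true  [terminal]
16. n15.hot = 19  [terminal]
17. n16.hot = 23  [terminal]
18. n17.hot = 12  [terminal]
19. n14.lim = -8  [b₁.hot + b₀.hot - 50]
20. n14.mk = false  [b₀.hot == b₂.hot]
21. n19.hot = 25  [terminal]
22. n18.lim = -4  [b.hot * 2 - 54]
23. n18.mk = false  [b.hot > 25]
24. n13.lab = 15  [A₀.lim + 23]
25. n13.sig = true  [A₁.mk == false]
26. n13.key = -6  [A₁.lim - 2]
27. n11.lim = 21  [S.lab + 6]
28. n11.mk = true  [d.key == true]
29. n20.tag = 7  [A₀.lim * 3 + 10]
30. n21.key = false  [terminal]
31. n22.lab = "wm"  [terminal]
32. n23.key = 4  [terminal]
33. n20.idx = "uwm"  ["u" ++ c.lab]
34. n0.lab = 0  [0]
35. n0.sig = false  [A₀.lim > -1]
36. n0.key = 28  [A₁.lim + A₀.lim + 8]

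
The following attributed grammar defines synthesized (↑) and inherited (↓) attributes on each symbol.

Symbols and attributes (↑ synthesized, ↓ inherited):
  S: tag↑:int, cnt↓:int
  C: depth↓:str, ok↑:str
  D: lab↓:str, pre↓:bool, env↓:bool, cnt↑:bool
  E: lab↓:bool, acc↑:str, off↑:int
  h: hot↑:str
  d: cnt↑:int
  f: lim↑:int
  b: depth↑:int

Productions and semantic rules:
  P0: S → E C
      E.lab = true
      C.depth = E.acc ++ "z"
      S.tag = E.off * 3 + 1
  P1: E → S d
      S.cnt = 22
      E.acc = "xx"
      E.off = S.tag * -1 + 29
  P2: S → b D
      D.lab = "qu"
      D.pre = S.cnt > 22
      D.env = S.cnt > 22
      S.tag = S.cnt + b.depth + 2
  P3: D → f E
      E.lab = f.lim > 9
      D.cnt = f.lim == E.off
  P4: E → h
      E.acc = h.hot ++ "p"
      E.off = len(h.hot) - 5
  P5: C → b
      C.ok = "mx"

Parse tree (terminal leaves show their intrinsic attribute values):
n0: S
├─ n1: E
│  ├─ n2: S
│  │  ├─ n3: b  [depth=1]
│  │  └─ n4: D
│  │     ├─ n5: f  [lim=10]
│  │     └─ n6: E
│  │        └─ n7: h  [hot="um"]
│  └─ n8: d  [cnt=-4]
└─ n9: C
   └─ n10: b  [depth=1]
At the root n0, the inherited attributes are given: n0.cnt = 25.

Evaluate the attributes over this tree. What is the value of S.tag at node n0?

1. n0.cnt = 25  [given at root]
2. n1.lab = true  [true]
3. n2.cnt = 22  [22]
4. n3.depth = 1  [terminal]
5. n4.lab = "qu"  ["qu"]
6. n4.pre = false  [S.cnt > 22]
7. n4.env = false  [S.cnt > 22]
8. n5.lim = 10  [terminal]
9. n6.lab = true  [f.lim > 9]
10. n7.hot = "um"  [terminal]
11. n6.acc = "ump"  [h.hot ++ "p"]
12. n6.off = -3  [len(h.hot) - 5]
13. n4.cnt = false  [f.lim == E.off]
14. n2.tag = 25  [S.cnt + b.depth + 2]
15. n8.cnt = -4  [terminal]
16. n1.acc = "xx"  ["xx"]
17. n1.off = 4  [S.tag * -1 + 29]
18. n9.depth = "xxz"  [E.acc ++ "z"]
19. n10.depth = 1  [terminal]
20. n9.ok = "mx"  ["mx"]
21. n0.tag = 13  [E.off * 3 + 1]

13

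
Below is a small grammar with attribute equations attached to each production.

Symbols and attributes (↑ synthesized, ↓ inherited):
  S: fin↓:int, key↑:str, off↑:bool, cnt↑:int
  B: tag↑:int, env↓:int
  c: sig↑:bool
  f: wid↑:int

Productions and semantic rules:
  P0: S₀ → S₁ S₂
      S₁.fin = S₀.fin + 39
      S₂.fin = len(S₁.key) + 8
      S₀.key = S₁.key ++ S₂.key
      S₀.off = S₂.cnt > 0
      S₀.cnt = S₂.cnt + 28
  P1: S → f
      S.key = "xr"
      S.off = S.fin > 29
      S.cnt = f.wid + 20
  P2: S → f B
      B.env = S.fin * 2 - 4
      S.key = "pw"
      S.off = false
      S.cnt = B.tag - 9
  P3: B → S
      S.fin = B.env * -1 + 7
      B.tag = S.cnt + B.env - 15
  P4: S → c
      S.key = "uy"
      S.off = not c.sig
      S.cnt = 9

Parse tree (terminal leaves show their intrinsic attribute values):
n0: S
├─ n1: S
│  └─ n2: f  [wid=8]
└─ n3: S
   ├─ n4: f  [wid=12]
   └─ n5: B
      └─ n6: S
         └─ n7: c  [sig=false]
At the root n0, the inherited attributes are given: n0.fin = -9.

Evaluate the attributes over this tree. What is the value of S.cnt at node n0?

1. n0.fin = -9  [given at root]
2. n1.fin = 30  [S₀.fin + 39]
3. n2.wid = 8  [terminal]
4. n1.key = "xr"  ["xr"]
5. n1.off = true  [S.fin > 29]
6. n1.cnt = 28  [f.wid + 20]
7. n3.fin = 10  [len(S₁.key) + 8]
8. n4.wid = 12  [terminal]
9. n5.env = 16  [S.fin * 2 - 4]
10. n6.fin = -9  [B.env * -1 + 7]
11. n7.sig = false  [terminal]
12. n6.key = "uy"  ["uy"]
13. n6.off = true  [not c.sig]
14. n6.cnt = 9  [9]
15. n5.tag = 10  [S.cnt + B.env - 15]
16. n3.key = "pw"  ["pw"]
17. n3.off = false  [false]
18. n3.cnt = 1  [B.tag - 9]
19. n0.key = "xrpw"  [S₁.key ++ S₂.key]
20. n0.off = true  [S₂.cnt > 0]
21. n0.cnt = 29  [S₂.cnt + 28]

29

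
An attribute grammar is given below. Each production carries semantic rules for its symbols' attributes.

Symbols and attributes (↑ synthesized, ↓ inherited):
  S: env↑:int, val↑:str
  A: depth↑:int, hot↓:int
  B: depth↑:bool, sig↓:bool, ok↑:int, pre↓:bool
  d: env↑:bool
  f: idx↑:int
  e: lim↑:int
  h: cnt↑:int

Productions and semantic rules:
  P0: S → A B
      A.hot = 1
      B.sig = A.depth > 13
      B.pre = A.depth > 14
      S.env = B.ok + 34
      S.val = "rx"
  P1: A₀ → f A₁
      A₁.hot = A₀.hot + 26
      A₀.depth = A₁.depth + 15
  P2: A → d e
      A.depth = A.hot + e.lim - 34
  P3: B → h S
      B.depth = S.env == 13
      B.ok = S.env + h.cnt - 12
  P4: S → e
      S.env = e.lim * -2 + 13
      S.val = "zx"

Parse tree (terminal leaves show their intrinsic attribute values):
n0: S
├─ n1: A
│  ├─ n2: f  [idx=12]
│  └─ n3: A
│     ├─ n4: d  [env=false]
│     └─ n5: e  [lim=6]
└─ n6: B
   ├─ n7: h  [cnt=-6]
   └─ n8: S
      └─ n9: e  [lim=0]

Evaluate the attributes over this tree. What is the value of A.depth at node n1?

1. n1.hot = 1  [1]
2. n2.idx = 12  [terminal]
3. n3.hot = 27  [A₀.hot + 26]
4. n4.env = false  [terminal]
5. n5.lim = 6  [terminal]
6. n3.depth = -1  [A.hot + e.lim - 34]
7. n1.depth = 14  [A₁.depth + 15]
8. n6.sig = true  [A.depth > 13]
9. n6.pre = false  [A.depth > 14]
10. n7.cnt = -6  [terminal]
11. n9.lim = 0  [terminal]
12. n8.env = 13  [e.lim * -2 + 13]
13. n8.val = "zx"  ["zx"]
14. n6.depth = true  [S.env == 13]
15. n6.ok = -5  [S.env + h.cnt - 12]
16. n0.env = 29  [B.ok + 34]
17. n0.val = "rx"  ["rx"]

14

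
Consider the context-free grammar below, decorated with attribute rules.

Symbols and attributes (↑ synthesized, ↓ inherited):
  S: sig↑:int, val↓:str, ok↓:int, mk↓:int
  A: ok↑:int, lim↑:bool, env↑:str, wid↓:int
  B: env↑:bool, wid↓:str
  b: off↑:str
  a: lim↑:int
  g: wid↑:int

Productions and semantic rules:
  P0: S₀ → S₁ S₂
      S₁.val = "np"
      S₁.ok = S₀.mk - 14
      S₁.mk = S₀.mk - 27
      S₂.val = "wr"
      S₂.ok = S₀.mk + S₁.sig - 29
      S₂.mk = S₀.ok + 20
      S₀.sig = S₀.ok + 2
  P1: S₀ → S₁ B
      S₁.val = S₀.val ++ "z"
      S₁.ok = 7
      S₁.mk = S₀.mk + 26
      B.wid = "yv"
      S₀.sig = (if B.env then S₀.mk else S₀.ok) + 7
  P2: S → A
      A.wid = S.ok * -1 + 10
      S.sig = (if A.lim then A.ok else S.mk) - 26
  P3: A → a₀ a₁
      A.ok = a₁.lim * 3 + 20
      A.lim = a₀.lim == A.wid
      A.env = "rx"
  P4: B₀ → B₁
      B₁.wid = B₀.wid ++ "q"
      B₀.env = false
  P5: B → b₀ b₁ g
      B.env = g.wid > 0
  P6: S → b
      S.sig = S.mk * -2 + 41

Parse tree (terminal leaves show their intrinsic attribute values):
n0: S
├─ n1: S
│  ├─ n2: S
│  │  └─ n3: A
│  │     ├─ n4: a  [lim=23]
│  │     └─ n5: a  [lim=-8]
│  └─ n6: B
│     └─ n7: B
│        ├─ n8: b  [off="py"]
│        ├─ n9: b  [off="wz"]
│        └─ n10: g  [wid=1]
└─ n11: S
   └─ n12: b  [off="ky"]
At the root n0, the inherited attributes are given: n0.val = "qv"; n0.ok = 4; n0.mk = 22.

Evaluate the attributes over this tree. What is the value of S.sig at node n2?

1. n0.val = "qv"  [given at root]
2. n0.ok = 4  [given at root]
3. n0.mk = 22  [given at root]
4. n1.val = "np"  ["np"]
5. n1.ok = 8  [S₀.mk - 14]
6. n1.mk = -5  [S₀.mk - 27]
7. n2.val = "npz"  [S₀.val ++ "z"]
8. n2.ok = 7  [7]
9. n2.mk = 21  [S₀.mk + 26]
10. n3.wid = 3  [S.ok * -1 + 10]
11. n4.lim = 23  [terminal]
12. n5.lim = -8  [terminal]
13. n3.ok = -4  [a₁.lim * 3 + 20]
14. n3.lim = false  [a₀.lim == A.wid]
15. n3.env = "rx"  ["rx"]
16. n2.sig = -5  [(if A.lim then A.ok else S.mk) - 26]
17. n6.wid = "yv"  ["yv"]
18. n7.wid = "yvq"  [B₀.wid ++ "q"]
19. n8.off = "py"  [terminal]
20. n9.off = "wz"  [terminal]
21. n10.wid = 1  [terminal]
22. n7.env = true  [g.wid > 0]
23. n6.env = false  [false]
24. n1.sig = 15  [(if B.env then S₀.mk else S₀.ok) + 7]
25. n11.val = "wr"  ["wr"]
26. n11.ok = 8  [S₀.mk + S₁.sig - 29]
27. n11.mk = 24  [S₀.ok + 20]
28. n12.off = "ky"  [terminal]
29. n11.sig = -7  [S.mk * -2 + 41]
30. n0.sig = 6  [S₀.ok + 2]

-5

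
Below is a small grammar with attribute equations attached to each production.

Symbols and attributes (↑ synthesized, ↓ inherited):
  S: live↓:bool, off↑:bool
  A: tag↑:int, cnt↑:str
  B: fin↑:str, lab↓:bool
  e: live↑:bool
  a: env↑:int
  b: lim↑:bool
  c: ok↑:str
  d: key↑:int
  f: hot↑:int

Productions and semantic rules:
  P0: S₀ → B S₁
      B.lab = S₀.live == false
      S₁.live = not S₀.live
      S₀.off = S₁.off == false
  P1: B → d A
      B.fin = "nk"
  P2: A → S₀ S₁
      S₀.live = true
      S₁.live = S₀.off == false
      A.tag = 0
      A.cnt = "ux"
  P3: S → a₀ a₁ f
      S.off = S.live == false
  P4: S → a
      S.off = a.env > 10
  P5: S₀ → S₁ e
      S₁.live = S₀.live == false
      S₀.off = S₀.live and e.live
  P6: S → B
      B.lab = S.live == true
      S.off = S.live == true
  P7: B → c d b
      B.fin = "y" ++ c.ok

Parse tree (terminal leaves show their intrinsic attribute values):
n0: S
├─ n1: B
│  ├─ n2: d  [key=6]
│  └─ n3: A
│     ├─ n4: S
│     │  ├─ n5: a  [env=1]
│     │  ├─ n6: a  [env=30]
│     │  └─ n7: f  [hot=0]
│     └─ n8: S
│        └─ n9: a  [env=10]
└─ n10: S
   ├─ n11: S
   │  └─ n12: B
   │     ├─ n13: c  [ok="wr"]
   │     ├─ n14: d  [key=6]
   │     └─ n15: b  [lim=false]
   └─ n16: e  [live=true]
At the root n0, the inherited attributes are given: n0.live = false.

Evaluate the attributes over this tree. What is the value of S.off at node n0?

1. n0.live = false  [given at root]
2. n1.lab = true  [S₀.live == false]
3. n2.key = 6  [terminal]
4. n4.live = true  [true]
5. n5.env = 1  [terminal]
6. n6.env = 30  [terminal]
7. n7.hot = 0  [terminal]
8. n4.off = false  [S.live == false]
9. n8.live = true  [S₀.off == false]
10. n9.env = 10  [terminal]
11. n8.off = false  [a.env > 10]
12. n3.tag = 0  [0]
13. n3.cnt = "ux"  ["ux"]
14. n1.fin = "nk"  ["nk"]
15. n10.live = true  [not S₀.live]
16. n11.live = false  [S₀.live == false]
17. n12.lab = false  [S.live == true]
18. n13.ok = "wr"  [terminal]
19. n14.key = 6  [terminal]
20. n15.lim = false  [terminal]
21. n12.fin = "ywr"  ["y" ++ c.ok]
22. n11.off = false  [S.live == true]
23. n16.live = true  [terminal]
24. n10.off = true  [S₀.live and e.live]
25. n0.off = false  [S₁.off == false]

false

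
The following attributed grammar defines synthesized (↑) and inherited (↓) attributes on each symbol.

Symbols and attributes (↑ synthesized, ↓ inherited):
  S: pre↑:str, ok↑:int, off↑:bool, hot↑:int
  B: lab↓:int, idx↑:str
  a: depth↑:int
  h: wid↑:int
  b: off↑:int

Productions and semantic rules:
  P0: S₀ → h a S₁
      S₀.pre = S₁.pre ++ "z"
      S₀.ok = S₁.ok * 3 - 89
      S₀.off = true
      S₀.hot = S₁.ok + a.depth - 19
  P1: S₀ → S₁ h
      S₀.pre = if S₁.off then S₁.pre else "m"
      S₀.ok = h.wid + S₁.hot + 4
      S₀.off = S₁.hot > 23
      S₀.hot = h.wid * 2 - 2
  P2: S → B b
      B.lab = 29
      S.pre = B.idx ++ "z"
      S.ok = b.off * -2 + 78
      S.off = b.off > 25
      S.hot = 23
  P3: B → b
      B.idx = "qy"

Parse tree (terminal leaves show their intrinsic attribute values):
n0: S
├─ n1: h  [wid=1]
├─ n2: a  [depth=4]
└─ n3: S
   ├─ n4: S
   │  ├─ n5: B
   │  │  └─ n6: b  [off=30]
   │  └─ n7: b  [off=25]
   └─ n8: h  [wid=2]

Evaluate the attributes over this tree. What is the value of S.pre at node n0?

1. n1.wid = 1  [terminal]
2. n2.depth = 4  [terminal]
3. n5.lab = 29  [29]
4. n6.off = 30  [terminal]
5. n5.idx = "qy"  ["qy"]
6. n7.off = 25  [terminal]
7. n4.pre = "qyz"  [B.idx ++ "z"]
8. n4.ok = 28  [b.off * -2 + 78]
9. n4.off = false  [b.off > 25]
10. n4.hot = 23  [23]
11. n8.wid = 2  [terminal]
12. n3.pre = "m"  [if S₁.off then S₁.pre else "m"]
13. n3.ok = 29  [h.wid + S₁.hot + 4]
14. n3.off = false  [S₁.hot > 23]
15. n3.hot = 2  [h.wid * 2 - 2]
16. n0.pre = "mz"  [S₁.pre ++ "z"]
17. n0.ok = -2  [S₁.ok * 3 - 89]
18. n0.off = true  [true]
19. n0.hot = 14  [S₁.ok + a.depth - 19]

"mz"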